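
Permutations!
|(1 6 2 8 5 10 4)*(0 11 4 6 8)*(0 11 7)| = |(0 7)(1 8 5 10 6 2 11 4)| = 8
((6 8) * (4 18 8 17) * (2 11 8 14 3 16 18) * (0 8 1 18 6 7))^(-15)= (1 6)(2 3)(4 14)(11 16)(17 18)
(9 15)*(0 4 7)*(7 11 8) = [4, 1, 2, 3, 11, 5, 6, 0, 7, 15, 10, 8, 12, 13, 14, 9] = (0 4 11 8 7)(9 15)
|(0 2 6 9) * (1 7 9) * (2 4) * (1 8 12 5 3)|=11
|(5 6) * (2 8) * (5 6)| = 2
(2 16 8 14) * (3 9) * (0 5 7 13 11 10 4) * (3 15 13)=(0 5 7 3 9 15 13 11 10 4)(2 16 8 14)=[5, 1, 16, 9, 0, 7, 6, 3, 14, 15, 4, 10, 12, 11, 2, 13, 8]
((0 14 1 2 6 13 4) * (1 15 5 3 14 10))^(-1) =((0 10 1 2 6 13 4)(3 14 15 5))^(-1) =(0 4 13 6 2 1 10)(3 5 15 14)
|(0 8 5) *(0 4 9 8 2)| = 4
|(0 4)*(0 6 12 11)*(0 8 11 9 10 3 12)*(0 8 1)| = |(0 4 6 8 11 1)(3 12 9 10)| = 12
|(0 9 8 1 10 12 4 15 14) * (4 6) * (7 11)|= |(0 9 8 1 10 12 6 4 15 14)(7 11)|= 10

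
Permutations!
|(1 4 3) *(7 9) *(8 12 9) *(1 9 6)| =|(1 4 3 9 7 8 12 6)| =8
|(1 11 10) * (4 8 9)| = 3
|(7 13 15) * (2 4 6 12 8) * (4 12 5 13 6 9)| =|(2 12 8)(4 9)(5 13 15 7 6)| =30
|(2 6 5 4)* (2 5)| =|(2 6)(4 5)| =2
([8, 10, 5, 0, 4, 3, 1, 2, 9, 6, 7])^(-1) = (0 3 5 2 7 10 1 6 9 8)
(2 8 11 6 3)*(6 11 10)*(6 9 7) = (11)(2 8 10 9 7 6 3) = [0, 1, 8, 2, 4, 5, 3, 6, 10, 7, 9, 11]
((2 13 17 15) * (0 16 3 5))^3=(0 5 3 16)(2 15 17 13)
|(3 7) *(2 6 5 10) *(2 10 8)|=|(10)(2 6 5 8)(3 7)|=4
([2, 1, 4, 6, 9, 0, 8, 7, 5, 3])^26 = [4, 1, 9, 8, 3, 2, 5, 7, 0, 6]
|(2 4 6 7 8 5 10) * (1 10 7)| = 15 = |(1 10 2 4 6)(5 7 8)|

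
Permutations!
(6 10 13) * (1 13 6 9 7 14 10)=(1 13 9 7 14 10 6)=[0, 13, 2, 3, 4, 5, 1, 14, 8, 7, 6, 11, 12, 9, 10]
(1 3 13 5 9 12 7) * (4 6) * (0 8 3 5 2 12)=(0 8 3 13 2 12 7 1 5 9)(4 6)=[8, 5, 12, 13, 6, 9, 4, 1, 3, 0, 10, 11, 7, 2]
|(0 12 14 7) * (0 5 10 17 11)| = 8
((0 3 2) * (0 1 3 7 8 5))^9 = (0 7 8 5)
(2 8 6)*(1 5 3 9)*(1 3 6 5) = (2 8 5 6)(3 9) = [0, 1, 8, 9, 4, 6, 2, 7, 5, 3]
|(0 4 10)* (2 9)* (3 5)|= 6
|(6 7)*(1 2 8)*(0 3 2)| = |(0 3 2 8 1)(6 7)| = 10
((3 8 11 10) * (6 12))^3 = (3 10 11 8)(6 12)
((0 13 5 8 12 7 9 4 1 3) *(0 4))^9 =(0 5 12 9 13 8 7)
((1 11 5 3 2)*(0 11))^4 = (0 2 5)(1 3 11) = ((0 11 5 3 2 1))^4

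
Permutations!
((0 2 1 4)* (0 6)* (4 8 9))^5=((0 2 1 8 9 4 6))^5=(0 4 8 2 6 9 1)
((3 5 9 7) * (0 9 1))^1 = ((0 9 7 3 5 1))^1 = (0 9 7 3 5 1)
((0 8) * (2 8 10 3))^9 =((0 10 3 2 8))^9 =(0 8 2 3 10)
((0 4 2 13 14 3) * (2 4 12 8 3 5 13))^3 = (14)(0 3 8 12)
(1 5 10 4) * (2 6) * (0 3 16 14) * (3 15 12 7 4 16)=(0 15 12 7 4 1 5 10 16 14)(2 6)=[15, 5, 6, 3, 1, 10, 2, 4, 8, 9, 16, 11, 7, 13, 0, 12, 14]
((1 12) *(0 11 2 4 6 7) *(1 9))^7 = ((0 11 2 4 6 7)(1 12 9))^7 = (0 11 2 4 6 7)(1 12 9)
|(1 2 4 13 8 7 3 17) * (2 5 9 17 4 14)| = 20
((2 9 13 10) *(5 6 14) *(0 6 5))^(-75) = (14)(2 9 13 10)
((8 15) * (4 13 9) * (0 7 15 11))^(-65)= (15)(4 13 9)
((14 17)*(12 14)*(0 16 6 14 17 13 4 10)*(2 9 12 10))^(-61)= ((0 16 6 14 13 4 2 9 12 17 10))^(-61)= (0 4 10 13 17 14 12 6 9 16 2)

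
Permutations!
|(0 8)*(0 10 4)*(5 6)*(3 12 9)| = |(0 8 10 4)(3 12 9)(5 6)| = 12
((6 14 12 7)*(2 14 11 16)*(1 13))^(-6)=(2 14 12 7 6 11 16)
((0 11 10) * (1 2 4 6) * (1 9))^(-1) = ((0 11 10)(1 2 4 6 9))^(-1) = (0 10 11)(1 9 6 4 2)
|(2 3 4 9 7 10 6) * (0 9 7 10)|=|(0 9 10 6 2 3 4 7)|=8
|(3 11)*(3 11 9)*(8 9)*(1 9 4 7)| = |(11)(1 9 3 8 4 7)| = 6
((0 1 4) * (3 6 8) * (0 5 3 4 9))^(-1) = ((0 1 9)(3 6 8 4 5))^(-1) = (0 9 1)(3 5 4 8 6)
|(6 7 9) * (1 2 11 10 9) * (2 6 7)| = 7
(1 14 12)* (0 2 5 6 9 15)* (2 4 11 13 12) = (0 4 11 13 12 1 14 2 5 6 9 15) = [4, 14, 5, 3, 11, 6, 9, 7, 8, 15, 10, 13, 1, 12, 2, 0]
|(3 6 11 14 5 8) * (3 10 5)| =|(3 6 11 14)(5 8 10)| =12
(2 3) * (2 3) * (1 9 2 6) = (1 9 2 6) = [0, 9, 6, 3, 4, 5, 1, 7, 8, 2]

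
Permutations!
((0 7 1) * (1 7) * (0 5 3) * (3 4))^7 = ((7)(0 1 5 4 3))^7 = (7)(0 5 3 1 4)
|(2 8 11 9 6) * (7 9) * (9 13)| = |(2 8 11 7 13 9 6)| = 7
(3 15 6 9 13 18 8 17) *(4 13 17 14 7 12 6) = [0, 1, 2, 15, 13, 5, 9, 12, 14, 17, 10, 11, 6, 18, 7, 4, 16, 3, 8] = (3 15 4 13 18 8 14 7 12 6 9 17)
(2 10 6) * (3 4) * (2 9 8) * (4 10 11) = (2 11 4 3 10 6 9 8) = [0, 1, 11, 10, 3, 5, 9, 7, 2, 8, 6, 4]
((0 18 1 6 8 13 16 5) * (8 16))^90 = (18)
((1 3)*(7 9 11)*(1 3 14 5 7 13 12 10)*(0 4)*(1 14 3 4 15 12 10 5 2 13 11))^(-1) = (0 4 3 1 9 7 5 12 15)(2 14 10 13)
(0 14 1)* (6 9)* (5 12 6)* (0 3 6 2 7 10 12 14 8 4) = (0 8 4)(1 3 6 9 5 14)(2 7 10 12) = [8, 3, 7, 6, 0, 14, 9, 10, 4, 5, 12, 11, 2, 13, 1]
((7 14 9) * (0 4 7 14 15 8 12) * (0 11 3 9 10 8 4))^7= (4 7 15)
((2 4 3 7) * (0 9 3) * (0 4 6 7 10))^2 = ((0 9 3 10)(2 6 7))^2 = (0 3)(2 7 6)(9 10)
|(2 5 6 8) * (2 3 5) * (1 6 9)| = |(1 6 8 3 5 9)| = 6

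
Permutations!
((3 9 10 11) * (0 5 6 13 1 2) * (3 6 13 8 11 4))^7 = (0 13 2 5 1)(3 4 10 9)(6 8 11)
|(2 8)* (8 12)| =3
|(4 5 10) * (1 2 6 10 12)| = 7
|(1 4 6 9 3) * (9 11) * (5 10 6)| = |(1 4 5 10 6 11 9 3)| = 8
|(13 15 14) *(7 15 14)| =2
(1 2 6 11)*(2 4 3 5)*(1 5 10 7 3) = (1 4)(2 6 11 5)(3 10 7) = [0, 4, 6, 10, 1, 2, 11, 3, 8, 9, 7, 5]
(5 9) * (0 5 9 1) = [5, 0, 2, 3, 4, 1, 6, 7, 8, 9] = (9)(0 5 1)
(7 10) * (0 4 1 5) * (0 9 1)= (0 4)(1 5 9)(7 10)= [4, 5, 2, 3, 0, 9, 6, 10, 8, 1, 7]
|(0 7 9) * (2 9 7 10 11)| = 5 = |(0 10 11 2 9)|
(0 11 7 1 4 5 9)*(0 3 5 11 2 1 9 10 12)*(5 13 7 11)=(0 2 1 4 5 10 12)(3 13 7 9)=[2, 4, 1, 13, 5, 10, 6, 9, 8, 3, 12, 11, 0, 7]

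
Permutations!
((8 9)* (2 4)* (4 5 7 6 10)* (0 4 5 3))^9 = ((0 4 2 3)(5 7 6 10)(8 9))^9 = (0 4 2 3)(5 7 6 10)(8 9)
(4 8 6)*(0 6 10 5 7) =(0 6 4 8 10 5 7) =[6, 1, 2, 3, 8, 7, 4, 0, 10, 9, 5]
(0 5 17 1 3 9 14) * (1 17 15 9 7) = (17)(0 5 15 9 14)(1 3 7) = [5, 3, 2, 7, 4, 15, 6, 1, 8, 14, 10, 11, 12, 13, 0, 9, 16, 17]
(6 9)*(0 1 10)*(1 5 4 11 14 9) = (0 5 4 11 14 9 6 1 10) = [5, 10, 2, 3, 11, 4, 1, 7, 8, 6, 0, 14, 12, 13, 9]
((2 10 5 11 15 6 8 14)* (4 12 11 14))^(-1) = ((2 10 5 14)(4 12 11 15 6 8))^(-1) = (2 14 5 10)(4 8 6 15 11 12)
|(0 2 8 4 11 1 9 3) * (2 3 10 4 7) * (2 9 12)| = 18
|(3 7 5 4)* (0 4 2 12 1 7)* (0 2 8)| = 9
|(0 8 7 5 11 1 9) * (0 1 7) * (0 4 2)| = |(0 8 4 2)(1 9)(5 11 7)| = 12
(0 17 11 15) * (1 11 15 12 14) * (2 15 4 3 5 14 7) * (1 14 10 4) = (0 17 1 11 12 7 2 15)(3 5 10 4) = [17, 11, 15, 5, 3, 10, 6, 2, 8, 9, 4, 12, 7, 13, 14, 0, 16, 1]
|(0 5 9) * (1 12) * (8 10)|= 6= |(0 5 9)(1 12)(8 10)|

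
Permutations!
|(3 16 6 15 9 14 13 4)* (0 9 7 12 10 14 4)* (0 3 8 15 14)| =40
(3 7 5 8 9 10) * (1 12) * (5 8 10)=(1 12)(3 7 8 9 5 10)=[0, 12, 2, 7, 4, 10, 6, 8, 9, 5, 3, 11, 1]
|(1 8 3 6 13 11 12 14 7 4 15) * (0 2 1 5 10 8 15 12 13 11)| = 44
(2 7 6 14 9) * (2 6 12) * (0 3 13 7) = (0 3 13 7 12 2)(6 14 9) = [3, 1, 0, 13, 4, 5, 14, 12, 8, 6, 10, 11, 2, 7, 9]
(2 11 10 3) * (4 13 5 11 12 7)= (2 12 7 4 13 5 11 10 3)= [0, 1, 12, 2, 13, 11, 6, 4, 8, 9, 3, 10, 7, 5]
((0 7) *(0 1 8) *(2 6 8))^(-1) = (0 8 6 2 1 7) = ((0 7 1 2 6 8))^(-1)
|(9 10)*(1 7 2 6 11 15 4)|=|(1 7 2 6 11 15 4)(9 10)|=14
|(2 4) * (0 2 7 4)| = |(0 2)(4 7)| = 2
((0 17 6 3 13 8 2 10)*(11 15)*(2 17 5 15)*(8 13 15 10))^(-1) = (0 10 5)(2 11 15 3 6 17 8)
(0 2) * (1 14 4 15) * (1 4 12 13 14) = (0 2)(4 15)(12 13 14) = [2, 1, 0, 3, 15, 5, 6, 7, 8, 9, 10, 11, 13, 14, 12, 4]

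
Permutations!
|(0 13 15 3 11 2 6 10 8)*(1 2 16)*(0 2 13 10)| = 30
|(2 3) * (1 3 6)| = 4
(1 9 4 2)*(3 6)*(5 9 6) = (1 6 3 5 9 4 2) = [0, 6, 1, 5, 2, 9, 3, 7, 8, 4]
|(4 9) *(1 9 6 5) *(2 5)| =6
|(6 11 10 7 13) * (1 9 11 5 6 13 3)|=|(13)(1 9 11 10 7 3)(5 6)|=6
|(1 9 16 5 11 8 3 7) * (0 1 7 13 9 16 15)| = 10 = |(0 1 16 5 11 8 3 13 9 15)|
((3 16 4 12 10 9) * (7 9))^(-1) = ((3 16 4 12 10 7 9))^(-1) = (3 9 7 10 12 4 16)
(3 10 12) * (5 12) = (3 10 5 12) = [0, 1, 2, 10, 4, 12, 6, 7, 8, 9, 5, 11, 3]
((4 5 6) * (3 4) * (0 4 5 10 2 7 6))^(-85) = ((0 4 10 2 7 6 3 5))^(-85) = (0 2 3 4 7 5 10 6)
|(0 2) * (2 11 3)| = 4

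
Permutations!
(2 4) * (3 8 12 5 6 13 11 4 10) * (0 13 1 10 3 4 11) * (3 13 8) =(0 8 12 5 6 1 10 4 2 13) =[8, 10, 13, 3, 2, 6, 1, 7, 12, 9, 4, 11, 5, 0]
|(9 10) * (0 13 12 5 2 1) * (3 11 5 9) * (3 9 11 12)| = |(0 13 3 12 11 5 2 1)(9 10)| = 8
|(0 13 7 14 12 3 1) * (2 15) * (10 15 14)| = |(0 13 7 10 15 2 14 12 3 1)| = 10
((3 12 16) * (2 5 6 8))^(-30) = (16)(2 6)(5 8)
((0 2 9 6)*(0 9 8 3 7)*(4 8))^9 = ((0 2 4 8 3 7)(6 9))^9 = (0 8)(2 3)(4 7)(6 9)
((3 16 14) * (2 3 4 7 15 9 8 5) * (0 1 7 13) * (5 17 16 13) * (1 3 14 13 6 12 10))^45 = ((0 3 6 12 10 1 7 15 9 8 17 16 13)(2 14 4 5))^45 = (0 7 13 1 16 10 17 12 8 6 9 3 15)(2 14 4 5)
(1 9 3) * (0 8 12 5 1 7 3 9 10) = (0 8 12 5 1 10)(3 7) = [8, 10, 2, 7, 4, 1, 6, 3, 12, 9, 0, 11, 5]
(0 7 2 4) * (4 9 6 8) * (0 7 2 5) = [2, 1, 9, 3, 7, 0, 8, 5, 4, 6] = (0 2 9 6 8 4 7 5)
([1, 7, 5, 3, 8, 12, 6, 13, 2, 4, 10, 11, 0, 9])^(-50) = [0, 1, 2, 3, 4, 5, 6, 7, 8, 9, 10, 11, 12, 13]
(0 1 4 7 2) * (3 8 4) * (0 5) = [1, 3, 5, 8, 7, 0, 6, 2, 4] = (0 1 3 8 4 7 2 5)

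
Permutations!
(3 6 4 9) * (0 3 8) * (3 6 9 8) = (0 6 4 8)(3 9) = [6, 1, 2, 9, 8, 5, 4, 7, 0, 3]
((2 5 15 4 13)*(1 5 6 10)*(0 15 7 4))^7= ((0 15)(1 5 7 4 13 2 6 10))^7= (0 15)(1 10 6 2 13 4 7 5)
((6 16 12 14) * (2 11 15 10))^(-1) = (2 10 15 11)(6 14 12 16)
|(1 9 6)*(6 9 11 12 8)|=5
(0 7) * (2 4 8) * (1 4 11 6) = (0 7)(1 4 8 2 11 6) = [7, 4, 11, 3, 8, 5, 1, 0, 2, 9, 10, 6]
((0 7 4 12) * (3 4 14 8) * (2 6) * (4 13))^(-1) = (0 12 4 13 3 8 14 7)(2 6) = ((0 7 14 8 3 13 4 12)(2 6))^(-1)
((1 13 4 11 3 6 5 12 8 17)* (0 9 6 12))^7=(0 5 6 9)(1 17 8 12 3 11 4 13)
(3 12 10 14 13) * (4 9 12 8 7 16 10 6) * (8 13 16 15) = (3 13)(4 9 12 6)(7 15 8)(10 14 16) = [0, 1, 2, 13, 9, 5, 4, 15, 7, 12, 14, 11, 6, 3, 16, 8, 10]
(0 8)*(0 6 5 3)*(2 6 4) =(0 8 4 2 6 5 3) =[8, 1, 6, 0, 2, 3, 5, 7, 4]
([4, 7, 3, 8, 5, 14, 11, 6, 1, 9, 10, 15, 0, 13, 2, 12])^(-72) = [8, 0, 11, 15, 1, 7, 5, 4, 12, 9, 10, 14, 3, 13, 6, 2]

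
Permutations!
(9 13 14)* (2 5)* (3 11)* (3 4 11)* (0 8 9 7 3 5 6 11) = (0 8 9 13 14 7 3 5 2 6 11 4) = [8, 1, 6, 5, 0, 2, 11, 3, 9, 13, 10, 4, 12, 14, 7]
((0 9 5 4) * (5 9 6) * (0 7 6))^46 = ((9)(4 7 6 5))^46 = (9)(4 6)(5 7)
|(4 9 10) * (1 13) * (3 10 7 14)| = 6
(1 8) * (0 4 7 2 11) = (0 4 7 2 11)(1 8) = [4, 8, 11, 3, 7, 5, 6, 2, 1, 9, 10, 0]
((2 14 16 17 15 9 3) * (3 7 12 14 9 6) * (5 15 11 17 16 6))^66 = (17)(2 12 3 7 6 9 14)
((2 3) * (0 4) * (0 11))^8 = ((0 4 11)(2 3))^8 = (0 11 4)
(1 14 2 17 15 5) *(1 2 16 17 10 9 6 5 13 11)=(1 14 16 17 15 13 11)(2 10 9 6 5)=[0, 14, 10, 3, 4, 2, 5, 7, 8, 6, 9, 1, 12, 11, 16, 13, 17, 15]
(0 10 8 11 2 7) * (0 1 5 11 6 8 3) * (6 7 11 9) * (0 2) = (0 10 3 2 11)(1 5 9 6 8 7) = [10, 5, 11, 2, 4, 9, 8, 1, 7, 6, 3, 0]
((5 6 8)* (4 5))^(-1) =(4 8 6 5)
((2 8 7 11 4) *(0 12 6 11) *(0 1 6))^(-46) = (12)(1 4 7 11 8 6 2)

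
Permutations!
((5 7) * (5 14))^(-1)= (5 14 7)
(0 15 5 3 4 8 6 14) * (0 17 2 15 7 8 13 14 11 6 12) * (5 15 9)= (0 7 8 12)(2 9 5 3 4 13 14 17)(6 11)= [7, 1, 9, 4, 13, 3, 11, 8, 12, 5, 10, 6, 0, 14, 17, 15, 16, 2]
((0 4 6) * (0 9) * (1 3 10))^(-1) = ((0 4 6 9)(1 3 10))^(-1) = (0 9 6 4)(1 10 3)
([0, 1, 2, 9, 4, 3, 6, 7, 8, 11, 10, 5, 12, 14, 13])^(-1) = [0, 1, 2, 5, 4, 11, 6, 7, 8, 3, 10, 9, 12, 14, 13]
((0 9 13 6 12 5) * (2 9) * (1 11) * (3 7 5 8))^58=((0 2 9 13 6 12 8 3 7 5)(1 11))^58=(0 7 8 6 9)(2 5 3 12 13)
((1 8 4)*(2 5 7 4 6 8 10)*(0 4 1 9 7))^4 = ((0 4 9 7 1 10 2 5)(6 8))^4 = (0 1)(2 9)(4 10)(5 7)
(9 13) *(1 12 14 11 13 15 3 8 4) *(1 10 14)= (1 12)(3 8 4 10 14 11 13 9 15)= [0, 12, 2, 8, 10, 5, 6, 7, 4, 15, 14, 13, 1, 9, 11, 3]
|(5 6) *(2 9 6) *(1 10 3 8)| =4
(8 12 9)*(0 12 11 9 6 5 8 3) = (0 12 6 5 8 11 9 3) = [12, 1, 2, 0, 4, 8, 5, 7, 11, 3, 10, 9, 6]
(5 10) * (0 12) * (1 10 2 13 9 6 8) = (0 12)(1 10 5 2 13 9 6 8) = [12, 10, 13, 3, 4, 2, 8, 7, 1, 6, 5, 11, 0, 9]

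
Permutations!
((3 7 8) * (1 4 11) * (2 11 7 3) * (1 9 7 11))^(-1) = (1 2 8 7 9 11 4) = ((1 4 11 9 7 8 2))^(-1)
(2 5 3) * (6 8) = (2 5 3)(6 8) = [0, 1, 5, 2, 4, 3, 8, 7, 6]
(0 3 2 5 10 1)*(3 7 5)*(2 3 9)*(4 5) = [7, 0, 9, 3, 5, 10, 6, 4, 8, 2, 1] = (0 7 4 5 10 1)(2 9)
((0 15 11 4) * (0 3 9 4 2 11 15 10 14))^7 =(15)(0 10 14)(2 11)(3 9 4)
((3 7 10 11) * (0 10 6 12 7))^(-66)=(12)(0 11)(3 10)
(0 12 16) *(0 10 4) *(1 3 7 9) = (0 12 16 10 4)(1 3 7 9) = [12, 3, 2, 7, 0, 5, 6, 9, 8, 1, 4, 11, 16, 13, 14, 15, 10]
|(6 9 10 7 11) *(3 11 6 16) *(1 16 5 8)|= |(1 16 3 11 5 8)(6 9 10 7)|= 12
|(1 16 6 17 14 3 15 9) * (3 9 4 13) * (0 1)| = 28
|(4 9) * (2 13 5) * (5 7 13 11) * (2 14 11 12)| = 6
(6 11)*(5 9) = (5 9)(6 11) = [0, 1, 2, 3, 4, 9, 11, 7, 8, 5, 10, 6]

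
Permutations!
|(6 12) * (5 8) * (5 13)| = |(5 8 13)(6 12)| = 6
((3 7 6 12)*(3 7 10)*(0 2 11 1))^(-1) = ((0 2 11 1)(3 10)(6 12 7))^(-1) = (0 1 11 2)(3 10)(6 7 12)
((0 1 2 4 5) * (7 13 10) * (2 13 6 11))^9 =((0 1 13 10 7 6 11 2 4 5))^9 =(0 5 4 2 11 6 7 10 13 1)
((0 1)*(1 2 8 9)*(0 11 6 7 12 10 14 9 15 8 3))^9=(1 11 6 7 12 10 14 9)(8 15)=((0 2 3)(1 11 6 7 12 10 14 9)(8 15))^9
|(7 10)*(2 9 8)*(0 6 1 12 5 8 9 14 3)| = |(0 6 1 12 5 8 2 14 3)(7 10)| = 18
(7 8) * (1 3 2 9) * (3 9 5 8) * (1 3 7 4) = (1 9 3 2 5 8 4) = [0, 9, 5, 2, 1, 8, 6, 7, 4, 3]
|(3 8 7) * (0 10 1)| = 3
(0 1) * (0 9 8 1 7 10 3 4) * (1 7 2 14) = (0 2 14 1 9 8 7 10 3 4) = [2, 9, 14, 4, 0, 5, 6, 10, 7, 8, 3, 11, 12, 13, 1]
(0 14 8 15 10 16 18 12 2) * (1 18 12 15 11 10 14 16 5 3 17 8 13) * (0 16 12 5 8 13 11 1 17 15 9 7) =(0 12 2 16 5 3 15 14 11 10 8 1 18 9 7)(13 17) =[12, 18, 16, 15, 4, 3, 6, 0, 1, 7, 8, 10, 2, 17, 11, 14, 5, 13, 9]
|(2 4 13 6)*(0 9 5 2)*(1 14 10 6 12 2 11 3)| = |(0 9 5 11 3 1 14 10 6)(2 4 13 12)| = 36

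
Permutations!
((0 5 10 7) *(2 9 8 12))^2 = (0 10)(2 8)(5 7)(9 12)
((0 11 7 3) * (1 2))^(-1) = (0 3 7 11)(1 2)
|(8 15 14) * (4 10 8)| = 5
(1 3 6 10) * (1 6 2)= (1 3 2)(6 10)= [0, 3, 1, 2, 4, 5, 10, 7, 8, 9, 6]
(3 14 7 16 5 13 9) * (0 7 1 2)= (0 7 16 5 13 9 3 14 1 2)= [7, 2, 0, 14, 4, 13, 6, 16, 8, 3, 10, 11, 12, 9, 1, 15, 5]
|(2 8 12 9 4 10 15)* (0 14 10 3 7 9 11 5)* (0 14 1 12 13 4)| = 15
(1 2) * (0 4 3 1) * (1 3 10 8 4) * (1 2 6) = (0 2)(1 6)(4 10 8) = [2, 6, 0, 3, 10, 5, 1, 7, 4, 9, 8]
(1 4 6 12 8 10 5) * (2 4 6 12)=[0, 6, 4, 3, 12, 1, 2, 7, 10, 9, 5, 11, 8]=(1 6 2 4 12 8 10 5)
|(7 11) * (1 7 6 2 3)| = 6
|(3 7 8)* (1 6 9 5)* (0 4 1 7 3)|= |(0 4 1 6 9 5 7 8)|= 8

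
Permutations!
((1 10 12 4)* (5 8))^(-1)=(1 4 12 10)(5 8)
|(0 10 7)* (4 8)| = |(0 10 7)(4 8)| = 6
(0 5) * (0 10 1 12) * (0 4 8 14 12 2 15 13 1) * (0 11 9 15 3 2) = (0 5 10 11 9 15 13 1)(2 3)(4 8 14 12) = [5, 0, 3, 2, 8, 10, 6, 7, 14, 15, 11, 9, 4, 1, 12, 13]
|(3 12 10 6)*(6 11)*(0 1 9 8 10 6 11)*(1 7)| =|(0 7 1 9 8 10)(3 12 6)| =6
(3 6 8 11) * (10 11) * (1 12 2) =(1 12 2)(3 6 8 10 11) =[0, 12, 1, 6, 4, 5, 8, 7, 10, 9, 11, 3, 2]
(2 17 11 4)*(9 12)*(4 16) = (2 17 11 16 4)(9 12) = [0, 1, 17, 3, 2, 5, 6, 7, 8, 12, 10, 16, 9, 13, 14, 15, 4, 11]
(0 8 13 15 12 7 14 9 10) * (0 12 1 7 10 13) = [8, 7, 2, 3, 4, 5, 6, 14, 0, 13, 12, 11, 10, 15, 9, 1] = (0 8)(1 7 14 9 13 15)(10 12)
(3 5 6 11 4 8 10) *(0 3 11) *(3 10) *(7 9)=[10, 1, 2, 5, 8, 6, 0, 9, 3, 7, 11, 4]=(0 10 11 4 8 3 5 6)(7 9)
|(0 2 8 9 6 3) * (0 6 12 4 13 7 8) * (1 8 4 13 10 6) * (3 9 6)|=10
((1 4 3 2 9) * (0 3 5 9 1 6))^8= (9)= ((0 3 2 1 4 5 9 6))^8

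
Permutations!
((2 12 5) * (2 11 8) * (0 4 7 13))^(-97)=(0 13 7 4)(2 11 12 8 5)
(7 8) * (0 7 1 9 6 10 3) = [7, 9, 2, 0, 4, 5, 10, 8, 1, 6, 3] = (0 7 8 1 9 6 10 3)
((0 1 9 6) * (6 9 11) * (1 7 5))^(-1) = ((0 7 5 1 11 6))^(-1) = (0 6 11 1 5 7)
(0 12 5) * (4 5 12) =(12)(0 4 5) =[4, 1, 2, 3, 5, 0, 6, 7, 8, 9, 10, 11, 12]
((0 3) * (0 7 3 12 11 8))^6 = ((0 12 11 8)(3 7))^6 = (0 11)(8 12)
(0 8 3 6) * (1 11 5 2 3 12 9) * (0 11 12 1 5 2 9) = (0 8 1 12)(2 3 6 11)(5 9) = [8, 12, 3, 6, 4, 9, 11, 7, 1, 5, 10, 2, 0]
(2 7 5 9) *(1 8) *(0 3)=[3, 8, 7, 0, 4, 9, 6, 5, 1, 2]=(0 3)(1 8)(2 7 5 9)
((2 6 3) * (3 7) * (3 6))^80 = ((2 3)(6 7))^80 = (7)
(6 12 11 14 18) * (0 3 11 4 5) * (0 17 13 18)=(0 3 11 14)(4 5 17 13 18 6 12)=[3, 1, 2, 11, 5, 17, 12, 7, 8, 9, 10, 14, 4, 18, 0, 15, 16, 13, 6]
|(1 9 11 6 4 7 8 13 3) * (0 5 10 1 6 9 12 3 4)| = 28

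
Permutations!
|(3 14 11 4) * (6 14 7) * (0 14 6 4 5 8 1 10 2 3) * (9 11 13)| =|(0 14 13 9 11 5 8 1 10 2 3 7 4)| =13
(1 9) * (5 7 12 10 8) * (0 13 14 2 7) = (0 13 14 2 7 12 10 8 5)(1 9) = [13, 9, 7, 3, 4, 0, 6, 12, 5, 1, 8, 11, 10, 14, 2]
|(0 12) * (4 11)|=|(0 12)(4 11)|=2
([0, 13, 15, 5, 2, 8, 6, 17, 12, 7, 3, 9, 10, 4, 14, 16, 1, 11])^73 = (1 13 4 2 15 16)(3 12 5 10 8)(7 17 11 9)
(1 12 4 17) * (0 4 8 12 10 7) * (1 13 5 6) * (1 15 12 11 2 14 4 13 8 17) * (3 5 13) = (0 3 5 6 15 12 17 8 11 2 14 4 1 10 7) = [3, 10, 14, 5, 1, 6, 15, 0, 11, 9, 7, 2, 17, 13, 4, 12, 16, 8]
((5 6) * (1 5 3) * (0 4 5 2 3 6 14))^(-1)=(0 14 5 4)(1 3 2)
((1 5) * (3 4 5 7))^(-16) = (1 5 4 3 7) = ((1 7 3 4 5))^(-16)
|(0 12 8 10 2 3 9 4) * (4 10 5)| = |(0 12 8 5 4)(2 3 9 10)| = 20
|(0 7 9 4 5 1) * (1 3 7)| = |(0 1)(3 7 9 4 5)| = 10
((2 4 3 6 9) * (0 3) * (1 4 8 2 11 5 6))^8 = ((0 3 1 4)(2 8)(5 6 9 11))^8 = (11)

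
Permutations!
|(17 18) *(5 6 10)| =6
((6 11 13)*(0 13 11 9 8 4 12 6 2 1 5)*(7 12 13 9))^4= (0 13)(1 8)(2 9)(4 5)(6 7 12)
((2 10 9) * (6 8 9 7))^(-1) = ((2 10 7 6 8 9))^(-1) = (2 9 8 6 7 10)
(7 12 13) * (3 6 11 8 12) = (3 6 11 8 12 13 7) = [0, 1, 2, 6, 4, 5, 11, 3, 12, 9, 10, 8, 13, 7]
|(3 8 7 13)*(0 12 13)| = 6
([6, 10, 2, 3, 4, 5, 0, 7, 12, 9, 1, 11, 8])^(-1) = (0 6)(1 10)(8 12)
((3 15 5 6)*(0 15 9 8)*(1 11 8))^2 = ((0 15 5 6 3 9 1 11 8))^2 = (0 5 3 1 8 15 6 9 11)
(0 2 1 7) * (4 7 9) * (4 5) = (0 2 1 9 5 4 7) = [2, 9, 1, 3, 7, 4, 6, 0, 8, 5]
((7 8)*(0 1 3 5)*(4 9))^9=((0 1 3 5)(4 9)(7 8))^9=(0 1 3 5)(4 9)(7 8)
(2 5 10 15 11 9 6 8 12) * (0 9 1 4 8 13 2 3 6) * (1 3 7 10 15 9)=(0 1 4 8 12 7 10 9)(2 5 15 11 3 6 13)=[1, 4, 5, 6, 8, 15, 13, 10, 12, 0, 9, 3, 7, 2, 14, 11]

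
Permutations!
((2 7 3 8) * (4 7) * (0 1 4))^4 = ((0 1 4 7 3 8 2))^4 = (0 3 1 8 4 2 7)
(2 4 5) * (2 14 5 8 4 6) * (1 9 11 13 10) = (1 9 11 13 10)(2 6)(4 8)(5 14) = [0, 9, 6, 3, 8, 14, 2, 7, 4, 11, 1, 13, 12, 10, 5]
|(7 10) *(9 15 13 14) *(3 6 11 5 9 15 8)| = 6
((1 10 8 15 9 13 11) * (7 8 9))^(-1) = (1 11 13 9 10)(7 15 8)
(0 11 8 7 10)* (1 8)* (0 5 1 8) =[11, 0, 2, 3, 4, 1, 6, 10, 7, 9, 5, 8] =(0 11 8 7 10 5 1)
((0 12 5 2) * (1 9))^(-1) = ((0 12 5 2)(1 9))^(-1) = (0 2 5 12)(1 9)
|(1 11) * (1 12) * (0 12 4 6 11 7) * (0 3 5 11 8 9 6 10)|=9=|(0 12 1 7 3 5 11 4 10)(6 8 9)|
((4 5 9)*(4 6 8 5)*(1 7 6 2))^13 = (1 2 9 5 8 6 7)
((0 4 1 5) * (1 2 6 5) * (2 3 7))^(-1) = ((0 4 3 7 2 6 5))^(-1) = (0 5 6 2 7 3 4)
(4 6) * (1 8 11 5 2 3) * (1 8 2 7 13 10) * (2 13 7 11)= (1 13 10)(2 3 8)(4 6)(5 11)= [0, 13, 3, 8, 6, 11, 4, 7, 2, 9, 1, 5, 12, 10]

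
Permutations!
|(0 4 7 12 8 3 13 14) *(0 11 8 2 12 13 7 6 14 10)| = 10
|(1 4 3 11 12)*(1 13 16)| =|(1 4 3 11 12 13 16)| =7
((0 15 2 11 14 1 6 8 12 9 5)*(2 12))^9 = (0 5 9 12 15)(1 2)(6 11)(8 14)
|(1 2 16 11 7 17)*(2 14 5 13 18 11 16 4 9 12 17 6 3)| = |(1 14 5 13 18 11 7 6 3 2 4 9 12 17)| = 14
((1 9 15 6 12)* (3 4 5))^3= (1 6 9 12 15)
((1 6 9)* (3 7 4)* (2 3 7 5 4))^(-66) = (9)(2 7 4 5 3)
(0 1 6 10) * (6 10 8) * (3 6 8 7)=(0 1 10)(3 6 7)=[1, 10, 2, 6, 4, 5, 7, 3, 8, 9, 0]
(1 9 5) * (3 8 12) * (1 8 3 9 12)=(1 12 9 5 8)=[0, 12, 2, 3, 4, 8, 6, 7, 1, 5, 10, 11, 9]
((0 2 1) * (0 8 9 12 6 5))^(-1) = (0 5 6 12 9 8 1 2)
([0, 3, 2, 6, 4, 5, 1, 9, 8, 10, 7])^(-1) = [0, 6, 2, 1, 4, 5, 3, 10, 8, 7, 9]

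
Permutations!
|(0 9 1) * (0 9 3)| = 2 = |(0 3)(1 9)|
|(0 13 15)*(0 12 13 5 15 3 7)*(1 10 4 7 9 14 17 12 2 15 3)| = 12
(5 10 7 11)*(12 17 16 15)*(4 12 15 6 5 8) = (4 12 17 16 6 5 10 7 11 8) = [0, 1, 2, 3, 12, 10, 5, 11, 4, 9, 7, 8, 17, 13, 14, 15, 6, 16]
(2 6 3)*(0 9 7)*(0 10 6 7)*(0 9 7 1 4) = (0 7 10 6 3 2 1 4) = [7, 4, 1, 2, 0, 5, 3, 10, 8, 9, 6]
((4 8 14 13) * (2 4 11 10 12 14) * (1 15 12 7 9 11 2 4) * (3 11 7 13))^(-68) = (1 3 2 14 13 12 10 15 11)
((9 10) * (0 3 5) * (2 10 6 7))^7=((0 3 5)(2 10 9 6 7))^7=(0 3 5)(2 9 7 10 6)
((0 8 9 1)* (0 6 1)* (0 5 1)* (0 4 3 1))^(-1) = (0 5 9 8)(1 3 4 6)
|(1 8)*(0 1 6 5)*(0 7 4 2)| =8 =|(0 1 8 6 5 7 4 2)|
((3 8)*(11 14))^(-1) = (3 8)(11 14)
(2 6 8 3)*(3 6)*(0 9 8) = (0 9 8 6)(2 3) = [9, 1, 3, 2, 4, 5, 0, 7, 6, 8]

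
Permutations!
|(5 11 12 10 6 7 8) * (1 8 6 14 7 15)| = |(1 8 5 11 12 10 14 7 6 15)| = 10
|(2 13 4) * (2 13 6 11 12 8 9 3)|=14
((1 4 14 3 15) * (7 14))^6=(15)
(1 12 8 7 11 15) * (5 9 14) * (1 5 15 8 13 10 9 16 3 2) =[0, 12, 1, 2, 4, 16, 6, 11, 7, 14, 9, 8, 13, 10, 15, 5, 3] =(1 12 13 10 9 14 15 5 16 3 2)(7 11 8)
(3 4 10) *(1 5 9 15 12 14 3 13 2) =(1 5 9 15 12 14 3 4 10 13 2) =[0, 5, 1, 4, 10, 9, 6, 7, 8, 15, 13, 11, 14, 2, 3, 12]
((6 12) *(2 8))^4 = ((2 8)(6 12))^4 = (12)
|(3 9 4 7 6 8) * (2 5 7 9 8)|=4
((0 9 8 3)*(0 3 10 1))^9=(0 1 10 8 9)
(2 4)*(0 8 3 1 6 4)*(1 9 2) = (0 8 3 9 2)(1 6 4) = [8, 6, 0, 9, 1, 5, 4, 7, 3, 2]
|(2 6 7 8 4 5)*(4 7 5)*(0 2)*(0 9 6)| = 6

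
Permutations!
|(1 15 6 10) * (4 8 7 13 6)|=8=|(1 15 4 8 7 13 6 10)|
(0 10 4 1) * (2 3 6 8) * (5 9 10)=(0 5 9 10 4 1)(2 3 6 8)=[5, 0, 3, 6, 1, 9, 8, 7, 2, 10, 4]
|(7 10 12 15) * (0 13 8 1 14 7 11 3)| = |(0 13 8 1 14 7 10 12 15 11 3)| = 11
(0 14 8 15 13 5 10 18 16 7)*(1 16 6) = (0 14 8 15 13 5 10 18 6 1 16 7) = [14, 16, 2, 3, 4, 10, 1, 0, 15, 9, 18, 11, 12, 5, 8, 13, 7, 17, 6]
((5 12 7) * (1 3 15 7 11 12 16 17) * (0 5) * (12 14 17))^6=(0 17 5 1 16 3 12 15 11 7 14)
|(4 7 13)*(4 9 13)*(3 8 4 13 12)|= 7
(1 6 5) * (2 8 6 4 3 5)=(1 4 3 5)(2 8 6)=[0, 4, 8, 5, 3, 1, 2, 7, 6]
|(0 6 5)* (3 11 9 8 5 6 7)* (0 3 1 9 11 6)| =8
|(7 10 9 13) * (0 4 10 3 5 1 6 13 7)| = 10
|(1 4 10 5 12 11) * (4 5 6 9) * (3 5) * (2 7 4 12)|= 11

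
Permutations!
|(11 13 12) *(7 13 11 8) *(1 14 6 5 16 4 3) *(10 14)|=|(1 10 14 6 5 16 4 3)(7 13 12 8)|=8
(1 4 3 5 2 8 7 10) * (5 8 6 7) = (1 4 3 8 5 2 6 7 10) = [0, 4, 6, 8, 3, 2, 7, 10, 5, 9, 1]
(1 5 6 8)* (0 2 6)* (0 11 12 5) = [2, 0, 6, 3, 4, 11, 8, 7, 1, 9, 10, 12, 5] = (0 2 6 8 1)(5 11 12)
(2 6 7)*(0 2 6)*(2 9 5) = (0 9 5 2)(6 7) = [9, 1, 0, 3, 4, 2, 7, 6, 8, 5]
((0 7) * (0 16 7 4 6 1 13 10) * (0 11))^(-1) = (0 11 10 13 1 6 4)(7 16)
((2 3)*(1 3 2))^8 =(3)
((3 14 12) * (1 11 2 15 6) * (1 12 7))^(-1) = (1 7 14 3 12 6 15 2 11)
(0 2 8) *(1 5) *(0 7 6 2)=(1 5)(2 8 7 6)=[0, 5, 8, 3, 4, 1, 2, 6, 7]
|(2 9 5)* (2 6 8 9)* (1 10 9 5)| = 3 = |(1 10 9)(5 6 8)|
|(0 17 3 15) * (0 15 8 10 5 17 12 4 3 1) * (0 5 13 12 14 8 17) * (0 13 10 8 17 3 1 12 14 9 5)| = |(0 9 5 13 14 17 12 4 1)| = 9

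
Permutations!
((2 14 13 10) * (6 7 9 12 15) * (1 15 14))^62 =((1 15 6 7 9 12 14 13 10 2))^62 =(1 6 9 14 10)(2 15 7 12 13)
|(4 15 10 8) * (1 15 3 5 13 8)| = 15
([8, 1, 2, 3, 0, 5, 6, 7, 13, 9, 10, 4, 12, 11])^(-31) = (0 4 11 13 8)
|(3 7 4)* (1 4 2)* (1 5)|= 6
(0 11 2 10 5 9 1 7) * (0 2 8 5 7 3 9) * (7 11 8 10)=[8, 3, 7, 9, 4, 0, 6, 2, 5, 1, 11, 10]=(0 8 5)(1 3 9)(2 7)(10 11)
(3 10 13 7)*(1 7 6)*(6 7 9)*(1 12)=(1 9 6 12)(3 10 13 7)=[0, 9, 2, 10, 4, 5, 12, 3, 8, 6, 13, 11, 1, 7]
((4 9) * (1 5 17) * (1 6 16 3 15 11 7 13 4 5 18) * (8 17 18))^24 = (1 4 15 17 5 7 16)(3 8 9 11 6 18 13)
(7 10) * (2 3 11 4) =[0, 1, 3, 11, 2, 5, 6, 10, 8, 9, 7, 4] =(2 3 11 4)(7 10)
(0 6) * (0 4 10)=(0 6 4 10)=[6, 1, 2, 3, 10, 5, 4, 7, 8, 9, 0]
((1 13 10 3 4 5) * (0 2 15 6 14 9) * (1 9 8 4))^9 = (15)(1 13 10 3) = ((0 2 15 6 14 8 4 5 9)(1 13 10 3))^9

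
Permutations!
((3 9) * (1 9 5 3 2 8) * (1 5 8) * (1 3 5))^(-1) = (1 8 3 2 9)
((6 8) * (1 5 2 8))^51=((1 5 2 8 6))^51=(1 5 2 8 6)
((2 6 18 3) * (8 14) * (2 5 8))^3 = ((2 6 18 3 5 8 14))^3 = (2 3 14 18 8 6 5)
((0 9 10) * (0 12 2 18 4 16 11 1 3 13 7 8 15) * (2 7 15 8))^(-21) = (0 4)(1 12)(2 13)(3 7)(9 16)(10 11)(15 18)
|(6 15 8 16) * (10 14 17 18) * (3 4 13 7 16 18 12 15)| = 42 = |(3 4 13 7 16 6)(8 18 10 14 17 12 15)|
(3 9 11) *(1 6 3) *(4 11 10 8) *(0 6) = (0 6 3 9 10 8 4 11 1) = [6, 0, 2, 9, 11, 5, 3, 7, 4, 10, 8, 1]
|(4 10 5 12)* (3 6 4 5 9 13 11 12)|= |(3 6 4 10 9 13 11 12 5)|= 9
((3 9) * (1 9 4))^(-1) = ((1 9 3 4))^(-1) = (1 4 3 9)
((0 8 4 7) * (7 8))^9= (0 7)(4 8)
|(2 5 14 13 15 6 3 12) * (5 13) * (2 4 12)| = 10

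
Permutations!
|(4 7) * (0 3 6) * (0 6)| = 2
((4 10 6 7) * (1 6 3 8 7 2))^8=(1 2 6)(3 4 8 10 7)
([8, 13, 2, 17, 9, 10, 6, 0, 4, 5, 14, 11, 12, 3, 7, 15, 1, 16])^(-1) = [7, 16, 2, 13, 8, 9, 6, 14, 0, 4, 5, 11, 12, 1, 10, 15, 17, 3]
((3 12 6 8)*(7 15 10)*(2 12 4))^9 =((2 12 6 8 3 4)(7 15 10))^9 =(15)(2 8)(3 12)(4 6)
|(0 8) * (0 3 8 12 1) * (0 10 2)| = 10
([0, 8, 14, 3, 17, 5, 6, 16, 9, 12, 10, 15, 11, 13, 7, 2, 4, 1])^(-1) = [0, 17, 15, 3, 16, 5, 6, 14, 1, 8, 10, 12, 9, 13, 2, 11, 7, 4]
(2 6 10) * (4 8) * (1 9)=(1 9)(2 6 10)(4 8)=[0, 9, 6, 3, 8, 5, 10, 7, 4, 1, 2]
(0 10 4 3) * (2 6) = (0 10 4 3)(2 6) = [10, 1, 6, 0, 3, 5, 2, 7, 8, 9, 4]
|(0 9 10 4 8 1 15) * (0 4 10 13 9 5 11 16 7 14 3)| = 28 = |(0 5 11 16 7 14 3)(1 15 4 8)(9 13)|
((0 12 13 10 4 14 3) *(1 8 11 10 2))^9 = (0 14 10 8 2 12 3 4 11 1 13)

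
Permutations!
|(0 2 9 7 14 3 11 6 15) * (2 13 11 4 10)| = 35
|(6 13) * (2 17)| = 2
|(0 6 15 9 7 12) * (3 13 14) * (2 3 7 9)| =|(0 6 15 2 3 13 14 7 12)| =9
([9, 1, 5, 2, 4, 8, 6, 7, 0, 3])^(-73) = [8, 1, 3, 9, 4, 2, 6, 7, 5, 0]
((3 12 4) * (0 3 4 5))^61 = ((0 3 12 5))^61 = (0 3 12 5)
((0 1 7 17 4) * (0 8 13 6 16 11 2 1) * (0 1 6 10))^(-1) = (0 10 13 8 4 17 7 1)(2 11 16 6)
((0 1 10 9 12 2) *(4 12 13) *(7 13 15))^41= (0 1 10 9 15 7 13 4 12 2)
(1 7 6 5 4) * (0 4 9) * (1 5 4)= (0 1 7 6 4 5 9)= [1, 7, 2, 3, 5, 9, 4, 6, 8, 0]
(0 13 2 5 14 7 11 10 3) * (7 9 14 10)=[13, 1, 5, 0, 4, 10, 6, 11, 8, 14, 3, 7, 12, 2, 9]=(0 13 2 5 10 3)(7 11)(9 14)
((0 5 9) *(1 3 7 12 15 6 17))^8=((0 5 9)(1 3 7 12 15 6 17))^8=(0 9 5)(1 3 7 12 15 6 17)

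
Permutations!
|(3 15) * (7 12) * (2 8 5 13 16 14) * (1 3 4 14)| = 10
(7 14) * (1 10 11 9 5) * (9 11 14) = [0, 10, 2, 3, 4, 1, 6, 9, 8, 5, 14, 11, 12, 13, 7] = (1 10 14 7 9 5)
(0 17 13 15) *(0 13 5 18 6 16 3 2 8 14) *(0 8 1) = (0 17 5 18 6 16 3 2 1)(8 14)(13 15) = [17, 0, 1, 2, 4, 18, 16, 7, 14, 9, 10, 11, 12, 15, 8, 13, 3, 5, 6]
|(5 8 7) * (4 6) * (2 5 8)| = |(2 5)(4 6)(7 8)| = 2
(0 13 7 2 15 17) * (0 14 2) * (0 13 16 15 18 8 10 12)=(0 16 15 17 14 2 18 8 10 12)(7 13)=[16, 1, 18, 3, 4, 5, 6, 13, 10, 9, 12, 11, 0, 7, 2, 17, 15, 14, 8]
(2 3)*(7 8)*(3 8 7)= (2 8 3)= [0, 1, 8, 2, 4, 5, 6, 7, 3]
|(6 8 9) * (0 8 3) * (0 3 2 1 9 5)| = 12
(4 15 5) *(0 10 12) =(0 10 12)(4 15 5) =[10, 1, 2, 3, 15, 4, 6, 7, 8, 9, 12, 11, 0, 13, 14, 5]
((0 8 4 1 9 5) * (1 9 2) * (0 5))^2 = (0 4)(8 9)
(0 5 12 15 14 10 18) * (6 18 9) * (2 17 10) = (0 5 12 15 14 2 17 10 9 6 18) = [5, 1, 17, 3, 4, 12, 18, 7, 8, 6, 9, 11, 15, 13, 2, 14, 16, 10, 0]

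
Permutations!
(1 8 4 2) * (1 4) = [0, 8, 4, 3, 2, 5, 6, 7, 1] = (1 8)(2 4)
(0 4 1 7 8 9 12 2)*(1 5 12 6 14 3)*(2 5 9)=(0 4 9 6 14 3 1 7 8 2)(5 12)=[4, 7, 0, 1, 9, 12, 14, 8, 2, 6, 10, 11, 5, 13, 3]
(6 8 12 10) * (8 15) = (6 15 8 12 10) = [0, 1, 2, 3, 4, 5, 15, 7, 12, 9, 6, 11, 10, 13, 14, 8]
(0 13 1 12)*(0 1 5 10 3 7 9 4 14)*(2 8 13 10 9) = (0 10 3 7 2 8 13 5 9 4 14)(1 12) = [10, 12, 8, 7, 14, 9, 6, 2, 13, 4, 3, 11, 1, 5, 0]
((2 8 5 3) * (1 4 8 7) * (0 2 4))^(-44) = (8)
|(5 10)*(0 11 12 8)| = 4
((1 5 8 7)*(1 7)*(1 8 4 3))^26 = (8)(1 4)(3 5)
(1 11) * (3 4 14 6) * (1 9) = (1 11 9)(3 4 14 6) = [0, 11, 2, 4, 14, 5, 3, 7, 8, 1, 10, 9, 12, 13, 6]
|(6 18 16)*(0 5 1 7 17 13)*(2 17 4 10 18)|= 12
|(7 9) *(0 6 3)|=6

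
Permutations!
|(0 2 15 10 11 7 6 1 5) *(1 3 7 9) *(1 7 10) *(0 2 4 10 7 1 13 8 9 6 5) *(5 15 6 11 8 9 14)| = |(0 4 10 8 14 5 2 6 3 7 15 13 9 1)| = 14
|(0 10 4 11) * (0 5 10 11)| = |(0 11 5 10 4)| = 5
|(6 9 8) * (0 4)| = 6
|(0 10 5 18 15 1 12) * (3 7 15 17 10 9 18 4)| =|(0 9 18 17 10 5 4 3 7 15 1 12)| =12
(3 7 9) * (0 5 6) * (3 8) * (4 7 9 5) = [4, 1, 2, 9, 7, 6, 0, 5, 3, 8] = (0 4 7 5 6)(3 9 8)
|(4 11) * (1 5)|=2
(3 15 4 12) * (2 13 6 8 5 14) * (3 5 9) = (2 13 6 8 9 3 15 4 12 5 14) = [0, 1, 13, 15, 12, 14, 8, 7, 9, 3, 10, 11, 5, 6, 2, 4]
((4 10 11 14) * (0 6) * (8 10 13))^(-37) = (0 6)(4 14 11 10 8 13)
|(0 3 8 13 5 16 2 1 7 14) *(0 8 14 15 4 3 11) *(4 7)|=18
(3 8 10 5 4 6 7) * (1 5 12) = (1 5 4 6 7 3 8 10 12) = [0, 5, 2, 8, 6, 4, 7, 3, 10, 9, 12, 11, 1]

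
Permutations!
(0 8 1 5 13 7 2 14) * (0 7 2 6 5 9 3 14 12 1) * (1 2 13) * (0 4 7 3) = (0 8 4 7 6 5 1 9)(2 12)(3 14) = [8, 9, 12, 14, 7, 1, 5, 6, 4, 0, 10, 11, 2, 13, 3]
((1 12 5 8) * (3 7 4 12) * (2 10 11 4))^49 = ((1 3 7 2 10 11 4 12 5 8))^49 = (1 8 5 12 4 11 10 2 7 3)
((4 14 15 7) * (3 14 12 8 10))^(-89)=(3 10 8 12 4 7 15 14)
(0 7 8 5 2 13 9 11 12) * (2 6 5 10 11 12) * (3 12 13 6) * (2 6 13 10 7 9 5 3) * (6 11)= [9, 1, 13, 12, 4, 2, 3, 8, 7, 10, 6, 11, 0, 5]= (0 9 10 6 3 12)(2 13 5)(7 8)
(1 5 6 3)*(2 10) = (1 5 6 3)(2 10) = [0, 5, 10, 1, 4, 6, 3, 7, 8, 9, 2]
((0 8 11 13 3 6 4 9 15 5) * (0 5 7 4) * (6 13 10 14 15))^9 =((0 8 11 10 14 15 7 4 9 6)(3 13))^9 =(0 6 9 4 7 15 14 10 11 8)(3 13)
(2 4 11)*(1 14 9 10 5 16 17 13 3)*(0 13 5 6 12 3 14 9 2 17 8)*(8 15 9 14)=(0 13 8)(1 14 2 4 11 17 5 16 15 9 10 6 12 3)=[13, 14, 4, 1, 11, 16, 12, 7, 0, 10, 6, 17, 3, 8, 2, 9, 15, 5]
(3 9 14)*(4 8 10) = (3 9 14)(4 8 10) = [0, 1, 2, 9, 8, 5, 6, 7, 10, 14, 4, 11, 12, 13, 3]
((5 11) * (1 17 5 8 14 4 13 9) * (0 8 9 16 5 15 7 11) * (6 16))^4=((0 8 14 4 13 6 16 5)(1 17 15 7 11 9))^4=(0 13)(1 11 15)(4 5)(6 8)(7 17 9)(14 16)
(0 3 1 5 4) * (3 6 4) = (0 6 4)(1 5 3) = [6, 5, 2, 1, 0, 3, 4]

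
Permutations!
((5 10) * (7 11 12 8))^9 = (5 10)(7 11 12 8)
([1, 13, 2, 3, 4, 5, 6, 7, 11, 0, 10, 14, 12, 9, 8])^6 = (14)(0 13)(1 9)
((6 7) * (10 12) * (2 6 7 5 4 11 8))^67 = (2 6 5 4 11 8)(10 12)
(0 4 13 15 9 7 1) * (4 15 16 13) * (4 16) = (0 15 9 7 1)(4 16 13) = [15, 0, 2, 3, 16, 5, 6, 1, 8, 7, 10, 11, 12, 4, 14, 9, 13]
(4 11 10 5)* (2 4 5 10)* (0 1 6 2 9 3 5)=(0 1 6 2 4 11 9 3 5)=[1, 6, 4, 5, 11, 0, 2, 7, 8, 3, 10, 9]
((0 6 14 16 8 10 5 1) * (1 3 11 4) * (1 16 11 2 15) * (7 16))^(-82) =(0 14 4 16 10 3 15)(1 6 11 7 8 5 2)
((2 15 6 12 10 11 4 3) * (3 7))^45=((2 15 6 12 10 11 4 7 3))^45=(15)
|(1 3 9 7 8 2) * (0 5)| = 6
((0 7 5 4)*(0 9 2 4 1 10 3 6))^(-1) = (0 6 3 10 1 5 7)(2 9 4)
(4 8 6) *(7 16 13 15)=[0, 1, 2, 3, 8, 5, 4, 16, 6, 9, 10, 11, 12, 15, 14, 7, 13]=(4 8 6)(7 16 13 15)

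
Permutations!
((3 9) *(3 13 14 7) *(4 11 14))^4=((3 9 13 4 11 14 7))^4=(3 11 9 14 13 7 4)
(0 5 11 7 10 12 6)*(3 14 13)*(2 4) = (0 5 11 7 10 12 6)(2 4)(3 14 13) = [5, 1, 4, 14, 2, 11, 0, 10, 8, 9, 12, 7, 6, 3, 13]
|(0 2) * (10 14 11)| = |(0 2)(10 14 11)| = 6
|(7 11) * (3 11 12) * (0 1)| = |(0 1)(3 11 7 12)| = 4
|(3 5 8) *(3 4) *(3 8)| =2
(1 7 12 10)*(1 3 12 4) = (1 7 4)(3 12 10) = [0, 7, 2, 12, 1, 5, 6, 4, 8, 9, 3, 11, 10]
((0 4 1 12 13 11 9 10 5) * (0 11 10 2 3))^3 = ((0 4 1 12 13 10 5 11 9 2 3))^3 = (0 12 5 2 4 13 11 3 1 10 9)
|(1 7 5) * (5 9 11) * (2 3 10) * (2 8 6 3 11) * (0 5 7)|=|(0 5 1)(2 11 7 9)(3 10 8 6)|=12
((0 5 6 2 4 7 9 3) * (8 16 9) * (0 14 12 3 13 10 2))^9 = ((0 5 6)(2 4 7 8 16 9 13 10)(3 14 12))^9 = (2 4 7 8 16 9 13 10)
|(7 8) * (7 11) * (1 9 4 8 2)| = |(1 9 4 8 11 7 2)| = 7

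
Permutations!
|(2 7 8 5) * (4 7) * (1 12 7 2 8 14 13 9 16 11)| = 8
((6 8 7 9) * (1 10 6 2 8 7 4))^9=((1 10 6 7 9 2 8 4))^9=(1 10 6 7 9 2 8 4)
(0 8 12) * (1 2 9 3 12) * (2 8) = (0 2 9 3 12)(1 8) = [2, 8, 9, 12, 4, 5, 6, 7, 1, 3, 10, 11, 0]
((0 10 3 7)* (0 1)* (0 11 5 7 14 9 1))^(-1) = ((0 10 3 14 9 1 11 5 7))^(-1) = (0 7 5 11 1 9 14 3 10)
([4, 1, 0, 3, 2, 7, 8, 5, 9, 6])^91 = (0 4 2)(5 7)(6 8 9)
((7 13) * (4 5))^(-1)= ((4 5)(7 13))^(-1)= (4 5)(7 13)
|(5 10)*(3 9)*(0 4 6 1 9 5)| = |(0 4 6 1 9 3 5 10)| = 8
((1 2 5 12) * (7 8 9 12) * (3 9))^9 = ((1 2 5 7 8 3 9 12))^9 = (1 2 5 7 8 3 9 12)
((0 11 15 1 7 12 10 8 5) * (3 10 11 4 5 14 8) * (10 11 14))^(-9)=((0 4 5)(1 7 12 14 8 10 3 11 15))^(-9)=(15)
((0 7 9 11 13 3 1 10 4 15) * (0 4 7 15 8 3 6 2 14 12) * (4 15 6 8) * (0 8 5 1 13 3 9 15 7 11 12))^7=(0 14 2 6)(1 10 11 3 13 5)(7 15)(8 9 12)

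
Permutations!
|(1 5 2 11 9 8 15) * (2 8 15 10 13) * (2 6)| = |(1 5 8 10 13 6 2 11 9 15)| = 10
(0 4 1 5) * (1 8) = [4, 5, 2, 3, 8, 0, 6, 7, 1] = (0 4 8 1 5)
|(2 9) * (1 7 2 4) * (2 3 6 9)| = 6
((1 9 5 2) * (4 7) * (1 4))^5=(1 7 4 2 5 9)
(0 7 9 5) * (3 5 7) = [3, 1, 2, 5, 4, 0, 6, 9, 8, 7] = (0 3 5)(7 9)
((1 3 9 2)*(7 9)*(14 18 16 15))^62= (1 7 2 3 9)(14 16)(15 18)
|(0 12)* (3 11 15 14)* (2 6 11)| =6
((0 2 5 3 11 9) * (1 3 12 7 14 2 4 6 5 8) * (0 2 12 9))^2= (0 6 9 8 3)(1 11 4 5 2)(7 12 14)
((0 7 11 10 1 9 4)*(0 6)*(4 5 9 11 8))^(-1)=(0 6 4 8 7)(1 10 11)(5 9)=((0 7 8 4 6)(1 11 10)(5 9))^(-1)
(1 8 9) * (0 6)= (0 6)(1 8 9)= [6, 8, 2, 3, 4, 5, 0, 7, 9, 1]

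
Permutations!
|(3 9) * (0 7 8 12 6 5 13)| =|(0 7 8 12 6 5 13)(3 9)| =14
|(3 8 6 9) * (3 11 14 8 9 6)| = |(3 9 11 14 8)| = 5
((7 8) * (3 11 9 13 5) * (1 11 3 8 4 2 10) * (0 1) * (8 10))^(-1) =(0 10 5 13 9 11 1)(2 4 7 8)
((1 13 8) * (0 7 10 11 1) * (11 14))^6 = (0 13 11 10)(1 14 7 8)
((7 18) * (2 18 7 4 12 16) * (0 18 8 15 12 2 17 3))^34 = ((0 18 4 2 8 15 12 16 17 3))^34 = (0 8 17 4 12)(2 16 18 15 3)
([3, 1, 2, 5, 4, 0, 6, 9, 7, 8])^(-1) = [5, 1, 2, 0, 4, 3, 6, 8, 9, 7]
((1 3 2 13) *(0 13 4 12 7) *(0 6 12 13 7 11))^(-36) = (0 11 12 6 7)(1 13 4 2 3)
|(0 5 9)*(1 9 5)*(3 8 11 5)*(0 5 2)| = |(0 1 9 5 3 8 11 2)| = 8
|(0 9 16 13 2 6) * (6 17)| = |(0 9 16 13 2 17 6)| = 7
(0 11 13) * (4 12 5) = (0 11 13)(4 12 5) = [11, 1, 2, 3, 12, 4, 6, 7, 8, 9, 10, 13, 5, 0]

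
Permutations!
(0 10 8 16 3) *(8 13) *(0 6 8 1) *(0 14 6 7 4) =[10, 14, 2, 7, 0, 5, 8, 4, 16, 9, 13, 11, 12, 1, 6, 15, 3] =(0 10 13 1 14 6 8 16 3 7 4)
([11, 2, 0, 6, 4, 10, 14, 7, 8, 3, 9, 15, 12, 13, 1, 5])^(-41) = [5, 11, 15, 1, 4, 3, 2, 7, 8, 14, 6, 10, 12, 13, 0, 9]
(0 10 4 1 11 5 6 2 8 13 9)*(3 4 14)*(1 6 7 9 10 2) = [2, 11, 8, 4, 6, 7, 1, 9, 13, 0, 14, 5, 12, 10, 3] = (0 2 8 13 10 14 3 4 6 1 11 5 7 9)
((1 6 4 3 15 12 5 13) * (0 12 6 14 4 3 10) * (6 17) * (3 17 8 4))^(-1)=((0 12 5 13 1 14 3 15 8 4 10)(6 17))^(-1)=(0 10 4 8 15 3 14 1 13 5 12)(6 17)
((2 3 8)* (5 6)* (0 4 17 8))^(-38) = (0 2 17)(3 8 4)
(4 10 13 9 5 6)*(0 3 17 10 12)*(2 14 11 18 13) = (0 3 17 10 2 14 11 18 13 9 5 6 4 12) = [3, 1, 14, 17, 12, 6, 4, 7, 8, 5, 2, 18, 0, 9, 11, 15, 16, 10, 13]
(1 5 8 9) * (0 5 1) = (0 5 8 9) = [5, 1, 2, 3, 4, 8, 6, 7, 9, 0]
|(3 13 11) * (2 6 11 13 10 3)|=6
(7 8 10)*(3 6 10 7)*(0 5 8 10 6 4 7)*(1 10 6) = (0 5 8)(1 10 3 4 7 6) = [5, 10, 2, 4, 7, 8, 1, 6, 0, 9, 3]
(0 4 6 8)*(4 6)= (0 6 8)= [6, 1, 2, 3, 4, 5, 8, 7, 0]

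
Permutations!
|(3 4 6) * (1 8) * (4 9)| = |(1 8)(3 9 4 6)| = 4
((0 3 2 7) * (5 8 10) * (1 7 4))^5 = ((0 3 2 4 1 7)(5 8 10))^5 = (0 7 1 4 2 3)(5 10 8)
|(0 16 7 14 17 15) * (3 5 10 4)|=|(0 16 7 14 17 15)(3 5 10 4)|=12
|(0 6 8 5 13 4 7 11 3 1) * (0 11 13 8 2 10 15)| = 30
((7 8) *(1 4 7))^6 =(1 7)(4 8) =((1 4 7 8))^6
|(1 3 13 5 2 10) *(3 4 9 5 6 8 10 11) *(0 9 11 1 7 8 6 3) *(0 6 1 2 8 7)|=|(0 9 5 8 10)(1 4 11 6)(3 13)|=20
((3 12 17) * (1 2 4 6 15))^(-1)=((1 2 4 6 15)(3 12 17))^(-1)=(1 15 6 4 2)(3 17 12)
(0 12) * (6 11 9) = (0 12)(6 11 9) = [12, 1, 2, 3, 4, 5, 11, 7, 8, 6, 10, 9, 0]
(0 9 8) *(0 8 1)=(0 9 1)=[9, 0, 2, 3, 4, 5, 6, 7, 8, 1]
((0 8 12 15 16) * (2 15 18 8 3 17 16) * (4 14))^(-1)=(0 16 17 3)(2 15)(4 14)(8 18 12)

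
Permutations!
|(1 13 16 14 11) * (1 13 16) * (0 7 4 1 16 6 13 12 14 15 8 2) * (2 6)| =|(0 7 4 1 2)(6 13 16 15 8)(11 12 14)| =15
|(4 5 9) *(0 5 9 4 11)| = 5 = |(0 5 4 9 11)|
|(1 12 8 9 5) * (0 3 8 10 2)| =9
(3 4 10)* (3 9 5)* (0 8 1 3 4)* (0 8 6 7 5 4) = (0 6 7 5)(1 3 8)(4 10 9) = [6, 3, 2, 8, 10, 0, 7, 5, 1, 4, 9]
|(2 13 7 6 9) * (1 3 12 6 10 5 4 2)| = |(1 3 12 6 9)(2 13 7 10 5 4)| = 30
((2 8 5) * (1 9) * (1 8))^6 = (1 9 8 5 2)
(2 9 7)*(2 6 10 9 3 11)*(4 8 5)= [0, 1, 3, 11, 8, 4, 10, 6, 5, 7, 9, 2]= (2 3 11)(4 8 5)(6 10 9 7)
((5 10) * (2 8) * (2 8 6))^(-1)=((2 6)(5 10))^(-1)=(2 6)(5 10)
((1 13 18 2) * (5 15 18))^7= ((1 13 5 15 18 2))^7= (1 13 5 15 18 2)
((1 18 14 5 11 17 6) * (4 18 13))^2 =(1 4 14 11 6 13 18 5 17)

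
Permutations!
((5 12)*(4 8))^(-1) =((4 8)(5 12))^(-1) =(4 8)(5 12)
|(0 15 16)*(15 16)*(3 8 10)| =|(0 16)(3 8 10)| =6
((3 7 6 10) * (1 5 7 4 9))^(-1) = (1 9 4 3 10 6 7 5)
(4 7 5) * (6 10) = [0, 1, 2, 3, 7, 4, 10, 5, 8, 9, 6] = (4 7 5)(6 10)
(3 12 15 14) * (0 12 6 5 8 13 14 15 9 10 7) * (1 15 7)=(0 12 9 10 1 15 7)(3 6 5 8 13 14)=[12, 15, 2, 6, 4, 8, 5, 0, 13, 10, 1, 11, 9, 14, 3, 7]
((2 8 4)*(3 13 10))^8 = (2 4 8)(3 10 13)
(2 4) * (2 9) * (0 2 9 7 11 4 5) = (0 2 5)(4 7 11) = [2, 1, 5, 3, 7, 0, 6, 11, 8, 9, 10, 4]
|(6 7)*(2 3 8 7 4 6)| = |(2 3 8 7)(4 6)| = 4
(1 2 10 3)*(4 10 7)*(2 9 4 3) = [0, 9, 7, 1, 10, 5, 6, 3, 8, 4, 2] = (1 9 4 10 2 7 3)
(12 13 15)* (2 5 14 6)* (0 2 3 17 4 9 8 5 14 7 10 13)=[2, 1, 14, 17, 9, 7, 3, 10, 5, 8, 13, 11, 0, 15, 6, 12, 16, 4]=(0 2 14 6 3 17 4 9 8 5 7 10 13 15 12)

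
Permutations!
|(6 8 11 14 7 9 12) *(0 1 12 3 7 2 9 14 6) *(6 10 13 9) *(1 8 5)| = |(0 8 11 10 13 9 3 7 14 2 6 5 1 12)| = 14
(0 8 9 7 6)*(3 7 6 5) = [8, 1, 2, 7, 4, 3, 0, 5, 9, 6] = (0 8 9 6)(3 7 5)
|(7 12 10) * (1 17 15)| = 3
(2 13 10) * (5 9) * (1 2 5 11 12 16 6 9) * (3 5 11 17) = (1 2 13 10 11 12 16 6 9 17 3 5) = [0, 2, 13, 5, 4, 1, 9, 7, 8, 17, 11, 12, 16, 10, 14, 15, 6, 3]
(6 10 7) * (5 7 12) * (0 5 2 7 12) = (0 5 12 2 7 6 10) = [5, 1, 7, 3, 4, 12, 10, 6, 8, 9, 0, 11, 2]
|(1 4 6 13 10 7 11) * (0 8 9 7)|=|(0 8 9 7 11 1 4 6 13 10)|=10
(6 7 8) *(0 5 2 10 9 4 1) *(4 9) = (0 5 2 10 4 1)(6 7 8) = [5, 0, 10, 3, 1, 2, 7, 8, 6, 9, 4]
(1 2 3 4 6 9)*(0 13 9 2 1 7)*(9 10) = (0 13 10 9 7)(2 3 4 6) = [13, 1, 3, 4, 6, 5, 2, 0, 8, 7, 9, 11, 12, 10]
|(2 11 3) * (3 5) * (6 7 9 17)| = 4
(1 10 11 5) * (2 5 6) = (1 10 11 6 2 5) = [0, 10, 5, 3, 4, 1, 2, 7, 8, 9, 11, 6]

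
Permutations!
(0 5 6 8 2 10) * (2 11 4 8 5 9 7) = [9, 1, 10, 3, 8, 6, 5, 2, 11, 7, 0, 4] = (0 9 7 2 10)(4 8 11)(5 6)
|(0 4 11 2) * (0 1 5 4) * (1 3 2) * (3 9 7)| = 4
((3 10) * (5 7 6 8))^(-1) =((3 10)(5 7 6 8))^(-1) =(3 10)(5 8 6 7)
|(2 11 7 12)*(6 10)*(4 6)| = 12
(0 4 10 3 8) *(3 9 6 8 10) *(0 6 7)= (0 4 3 10 9 7)(6 8)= [4, 1, 2, 10, 3, 5, 8, 0, 6, 7, 9]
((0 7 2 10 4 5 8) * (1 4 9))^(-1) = (0 8 5 4 1 9 10 2 7)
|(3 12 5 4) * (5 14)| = 5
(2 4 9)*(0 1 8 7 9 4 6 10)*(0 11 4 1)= (1 8 7 9 2 6 10 11 4)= [0, 8, 6, 3, 1, 5, 10, 9, 7, 2, 11, 4]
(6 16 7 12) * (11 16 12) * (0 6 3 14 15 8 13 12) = [6, 1, 2, 14, 4, 5, 0, 11, 13, 9, 10, 16, 3, 12, 15, 8, 7] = (0 6)(3 14 15 8 13 12)(7 11 16)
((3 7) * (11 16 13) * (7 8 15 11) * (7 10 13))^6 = (16)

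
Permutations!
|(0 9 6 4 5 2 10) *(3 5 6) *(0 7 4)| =|(0 9 3 5 2 10 7 4 6)| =9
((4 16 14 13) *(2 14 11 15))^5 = (2 11 4 14 15 16 13)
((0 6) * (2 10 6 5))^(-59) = (0 5 2 10 6)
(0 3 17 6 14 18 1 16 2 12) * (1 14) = (0 3 17 6 1 16 2 12)(14 18) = [3, 16, 12, 17, 4, 5, 1, 7, 8, 9, 10, 11, 0, 13, 18, 15, 2, 6, 14]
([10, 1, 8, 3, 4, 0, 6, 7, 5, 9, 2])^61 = (0 10 2 8 5)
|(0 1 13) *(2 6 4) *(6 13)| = |(0 1 6 4 2 13)| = 6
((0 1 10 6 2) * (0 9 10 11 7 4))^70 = ((0 1 11 7 4)(2 9 10 6))^70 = (11)(2 10)(6 9)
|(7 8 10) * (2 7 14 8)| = |(2 7)(8 10 14)| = 6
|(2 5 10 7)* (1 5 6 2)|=4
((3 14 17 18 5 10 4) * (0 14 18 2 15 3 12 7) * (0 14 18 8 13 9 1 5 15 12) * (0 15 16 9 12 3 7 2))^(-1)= (0 17 14 7 15 4 10 5 1 9 16 18)(2 12 13 8 3)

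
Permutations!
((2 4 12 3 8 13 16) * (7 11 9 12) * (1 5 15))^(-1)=(1 15 5)(2 16 13 8 3 12 9 11 7 4)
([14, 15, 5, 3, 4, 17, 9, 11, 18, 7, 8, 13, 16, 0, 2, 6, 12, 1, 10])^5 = [1, 11, 6, 3, 4, 9, 0, 2, 10, 14, 18, 5, 16, 17, 15, 13, 12, 7, 8]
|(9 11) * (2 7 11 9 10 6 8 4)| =7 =|(2 7 11 10 6 8 4)|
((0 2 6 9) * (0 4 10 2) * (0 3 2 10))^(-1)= (10)(0 4 9 6 2 3)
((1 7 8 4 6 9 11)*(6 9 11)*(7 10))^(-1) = (1 11 6 9 4 8 7 10)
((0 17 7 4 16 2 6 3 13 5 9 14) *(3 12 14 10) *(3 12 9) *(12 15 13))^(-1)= ((0 17 7 4 16 2 6 9 10 15 13 5 3 12 14))^(-1)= (0 14 12 3 5 13 15 10 9 6 2 16 4 7 17)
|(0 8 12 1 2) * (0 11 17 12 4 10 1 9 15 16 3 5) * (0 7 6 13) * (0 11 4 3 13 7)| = |(0 8 3 5)(1 2 4 10)(6 7)(9 15 16 13 11 17 12)| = 28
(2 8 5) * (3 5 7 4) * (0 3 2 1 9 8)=[3, 9, 0, 5, 2, 1, 6, 4, 7, 8]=(0 3 5 1 9 8 7 4 2)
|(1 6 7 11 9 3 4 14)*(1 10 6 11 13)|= |(1 11 9 3 4 14 10 6 7 13)|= 10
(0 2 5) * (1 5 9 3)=(0 2 9 3 1 5)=[2, 5, 9, 1, 4, 0, 6, 7, 8, 3]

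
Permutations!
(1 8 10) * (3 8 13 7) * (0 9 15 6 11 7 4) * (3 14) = [9, 13, 2, 8, 0, 5, 11, 14, 10, 15, 1, 7, 12, 4, 3, 6] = (0 9 15 6 11 7 14 3 8 10 1 13 4)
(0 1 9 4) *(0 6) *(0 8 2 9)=(0 1)(2 9 4 6 8)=[1, 0, 9, 3, 6, 5, 8, 7, 2, 4]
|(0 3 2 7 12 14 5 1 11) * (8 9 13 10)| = |(0 3 2 7 12 14 5 1 11)(8 9 13 10)| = 36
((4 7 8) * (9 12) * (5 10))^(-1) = (4 8 7)(5 10)(9 12)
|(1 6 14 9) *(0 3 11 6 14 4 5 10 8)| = |(0 3 11 6 4 5 10 8)(1 14 9)| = 24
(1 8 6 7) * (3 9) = (1 8 6 7)(3 9) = [0, 8, 2, 9, 4, 5, 7, 1, 6, 3]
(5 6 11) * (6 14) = (5 14 6 11) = [0, 1, 2, 3, 4, 14, 11, 7, 8, 9, 10, 5, 12, 13, 6]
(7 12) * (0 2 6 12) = (0 2 6 12 7) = [2, 1, 6, 3, 4, 5, 12, 0, 8, 9, 10, 11, 7]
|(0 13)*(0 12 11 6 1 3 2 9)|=|(0 13 12 11 6 1 3 2 9)|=9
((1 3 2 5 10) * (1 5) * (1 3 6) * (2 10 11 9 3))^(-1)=(1 6)(3 9 11 5 10)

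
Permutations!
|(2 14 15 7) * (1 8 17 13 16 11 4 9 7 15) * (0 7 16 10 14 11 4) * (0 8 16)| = 13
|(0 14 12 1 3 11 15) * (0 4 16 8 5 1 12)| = |(0 14)(1 3 11 15 4 16 8 5)| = 8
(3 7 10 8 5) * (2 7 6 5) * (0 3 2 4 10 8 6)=[3, 1, 7, 0, 10, 2, 5, 8, 4, 9, 6]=(0 3)(2 7 8 4 10 6 5)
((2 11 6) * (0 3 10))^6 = ((0 3 10)(2 11 6))^6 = (11)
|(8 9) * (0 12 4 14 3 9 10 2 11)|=10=|(0 12 4 14 3 9 8 10 2 11)|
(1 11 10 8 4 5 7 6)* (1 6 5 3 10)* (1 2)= (1 11 2)(3 10 8 4)(5 7)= [0, 11, 1, 10, 3, 7, 6, 5, 4, 9, 8, 2]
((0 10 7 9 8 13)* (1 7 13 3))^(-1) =((0 10 13)(1 7 9 8 3))^(-1) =(0 13 10)(1 3 8 9 7)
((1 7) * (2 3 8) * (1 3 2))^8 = ((1 7 3 8))^8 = (8)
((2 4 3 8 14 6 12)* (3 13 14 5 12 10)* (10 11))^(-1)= (2 12 5 8 3 10 11 6 14 13 4)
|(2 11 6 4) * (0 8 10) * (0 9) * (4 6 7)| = 4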